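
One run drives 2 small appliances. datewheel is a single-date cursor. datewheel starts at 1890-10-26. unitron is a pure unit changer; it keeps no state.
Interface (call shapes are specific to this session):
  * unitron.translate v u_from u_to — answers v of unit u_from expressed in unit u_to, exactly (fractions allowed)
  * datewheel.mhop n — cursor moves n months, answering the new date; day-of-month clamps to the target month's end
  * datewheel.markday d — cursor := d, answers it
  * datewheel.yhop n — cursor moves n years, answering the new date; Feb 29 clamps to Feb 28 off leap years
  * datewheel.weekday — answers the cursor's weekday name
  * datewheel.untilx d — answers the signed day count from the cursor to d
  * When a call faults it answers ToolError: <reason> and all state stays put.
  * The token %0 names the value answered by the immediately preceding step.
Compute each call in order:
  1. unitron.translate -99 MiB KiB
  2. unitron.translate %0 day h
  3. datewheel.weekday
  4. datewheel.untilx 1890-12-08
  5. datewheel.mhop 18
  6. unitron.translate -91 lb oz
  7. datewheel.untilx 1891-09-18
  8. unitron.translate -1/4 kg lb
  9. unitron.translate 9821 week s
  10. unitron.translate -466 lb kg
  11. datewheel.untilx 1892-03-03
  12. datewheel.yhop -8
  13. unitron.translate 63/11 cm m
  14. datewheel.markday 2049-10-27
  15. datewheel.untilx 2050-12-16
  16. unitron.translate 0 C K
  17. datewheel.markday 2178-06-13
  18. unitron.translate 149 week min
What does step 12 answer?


Answer: 1884-04-26

Derivation:
→ unitron.translate(v→-99, u_from→MiB, u_to→KiB)
← -101376
→ unitron.translate(v→%0, u_from→day, u_to→h)
← -2433024
→ datewheel.weekday()
← Sunday
→ datewheel.untilx(d→1890-12-08)
← 43
→ datewheel.mhop(n→18)
← 1892-04-26
→ unitron.translate(v→-91, u_from→lb, u_to→oz)
← -1456
→ datewheel.untilx(d→1891-09-18)
← -221
→ unitron.translate(v→-1/4, u_from→kg, u_to→lb)
← -25000000/45359237
→ unitron.translate(v→9821, u_from→week, u_to→s)
← 5939740800
→ unitron.translate(v→-466, u_from→lb, u_to→kg)
← -10568702221/50000000
→ datewheel.untilx(d→1892-03-03)
← -54
→ datewheel.yhop(n→-8)
← 1884-04-26
→ unitron.translate(v→63/11, u_from→cm, u_to→m)
← 63/1100
→ datewheel.markday(d→2049-10-27)
← 2049-10-27
→ datewheel.untilx(d→2050-12-16)
← 415
→ unitron.translate(v→0, u_from→C, u_to→K)
← 5463/20
→ datewheel.markday(d→2178-06-13)
← 2178-06-13
→ unitron.translate(v→149, u_from→week, u_to→min)
← 1501920


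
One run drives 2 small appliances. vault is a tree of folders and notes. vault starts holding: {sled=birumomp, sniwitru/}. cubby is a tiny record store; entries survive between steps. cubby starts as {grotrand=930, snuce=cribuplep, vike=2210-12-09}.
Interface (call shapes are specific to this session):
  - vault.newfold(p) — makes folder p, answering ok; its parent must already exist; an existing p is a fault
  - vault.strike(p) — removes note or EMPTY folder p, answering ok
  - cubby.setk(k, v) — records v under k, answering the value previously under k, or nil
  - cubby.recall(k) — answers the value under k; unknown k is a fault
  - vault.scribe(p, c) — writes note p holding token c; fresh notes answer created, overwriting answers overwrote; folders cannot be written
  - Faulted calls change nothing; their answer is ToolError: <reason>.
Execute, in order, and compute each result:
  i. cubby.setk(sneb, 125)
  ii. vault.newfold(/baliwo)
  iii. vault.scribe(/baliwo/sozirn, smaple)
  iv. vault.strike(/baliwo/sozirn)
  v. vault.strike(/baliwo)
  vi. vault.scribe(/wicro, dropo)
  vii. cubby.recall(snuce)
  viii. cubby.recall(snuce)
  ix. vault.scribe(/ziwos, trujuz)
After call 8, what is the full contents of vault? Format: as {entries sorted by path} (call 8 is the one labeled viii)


$ cubby.setk k: sneb v: 125
= nil
$ vault.newfold p: /baliwo
= ok
$ vault.scribe p: /baliwo/sozirn c: smaple
= created
$ vault.strike p: /baliwo/sozirn
= ok
$ vault.strike p: /baliwo
= ok
$ vault.scribe p: /wicro c: dropo
= created
$ cubby.recall k: snuce
= cribuplep
$ cubby.recall k: snuce
= cribuplep
$ vault.scribe p: /ziwos c: trujuz
= created

Answer: {sled=birumomp, sniwitru/, wicro=dropo}


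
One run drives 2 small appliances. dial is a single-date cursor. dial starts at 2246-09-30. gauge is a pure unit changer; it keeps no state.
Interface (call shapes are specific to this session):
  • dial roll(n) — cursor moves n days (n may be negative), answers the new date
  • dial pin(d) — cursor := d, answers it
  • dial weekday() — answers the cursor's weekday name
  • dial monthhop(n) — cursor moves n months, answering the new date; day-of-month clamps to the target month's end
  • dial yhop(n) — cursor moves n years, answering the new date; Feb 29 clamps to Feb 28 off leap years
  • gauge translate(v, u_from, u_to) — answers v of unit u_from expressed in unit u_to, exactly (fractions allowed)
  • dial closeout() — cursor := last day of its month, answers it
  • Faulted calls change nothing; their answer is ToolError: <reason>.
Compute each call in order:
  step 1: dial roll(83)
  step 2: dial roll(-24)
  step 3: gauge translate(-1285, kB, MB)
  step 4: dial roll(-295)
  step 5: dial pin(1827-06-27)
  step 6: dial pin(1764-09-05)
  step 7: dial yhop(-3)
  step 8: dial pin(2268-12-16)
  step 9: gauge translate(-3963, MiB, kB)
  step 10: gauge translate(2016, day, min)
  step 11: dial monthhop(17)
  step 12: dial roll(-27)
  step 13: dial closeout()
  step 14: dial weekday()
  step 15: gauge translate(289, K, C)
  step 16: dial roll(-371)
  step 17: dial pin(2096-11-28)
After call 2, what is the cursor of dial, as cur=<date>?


Answer: cur=2246-11-28

Derivation:
# dial roll(83) => 2246-12-22
# dial roll(-24) => 2246-11-28
# gauge translate(-1285, kB, MB) => -257/200
# dial roll(-295) => 2246-02-06
# dial pin(1827-06-27) => 1827-06-27
# dial pin(1764-09-05) => 1764-09-05
# dial yhop(-3) => 1761-09-05
# dial pin(2268-12-16) => 2268-12-16
# gauge translate(-3963, MiB, kB) => -519438336/125
# gauge translate(2016, day, min) => 2903040
# dial monthhop(17) => 2270-05-16
# dial roll(-27) => 2270-04-19
# dial closeout() => 2270-04-30
# dial weekday() => Saturday
# gauge translate(289, K, C) => 317/20
# dial roll(-371) => 2269-04-24
# dial pin(2096-11-28) => 2096-11-28


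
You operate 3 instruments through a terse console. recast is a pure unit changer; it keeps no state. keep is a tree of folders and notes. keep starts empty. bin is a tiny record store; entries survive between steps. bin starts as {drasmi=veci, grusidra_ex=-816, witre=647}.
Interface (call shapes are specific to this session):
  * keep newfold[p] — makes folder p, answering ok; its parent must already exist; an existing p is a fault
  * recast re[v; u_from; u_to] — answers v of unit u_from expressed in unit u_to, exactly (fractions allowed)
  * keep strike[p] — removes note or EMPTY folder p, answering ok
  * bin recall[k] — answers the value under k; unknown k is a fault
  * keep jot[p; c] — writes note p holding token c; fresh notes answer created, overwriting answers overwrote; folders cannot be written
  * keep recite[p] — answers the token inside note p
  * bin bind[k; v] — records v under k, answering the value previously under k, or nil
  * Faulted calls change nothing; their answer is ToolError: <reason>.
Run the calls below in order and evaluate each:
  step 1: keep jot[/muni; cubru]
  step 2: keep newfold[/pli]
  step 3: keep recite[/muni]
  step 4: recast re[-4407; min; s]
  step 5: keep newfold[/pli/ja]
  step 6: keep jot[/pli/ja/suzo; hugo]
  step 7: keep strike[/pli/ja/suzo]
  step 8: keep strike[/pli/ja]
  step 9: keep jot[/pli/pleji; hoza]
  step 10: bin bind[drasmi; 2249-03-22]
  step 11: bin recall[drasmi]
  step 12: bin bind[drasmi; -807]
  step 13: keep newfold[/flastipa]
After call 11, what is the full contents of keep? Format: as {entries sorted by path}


Answer: {muni=cubru, pli/, pli/pleji=hoza}

Derivation:
% 1. keep jot(p=/muni, c=cubru) ~> created
% 2. keep newfold(p=/pli) ~> ok
% 3. keep recite(p=/muni) ~> cubru
% 4. recast re(v=-4407, u_from=min, u_to=s) ~> -264420
% 5. keep newfold(p=/pli/ja) ~> ok
% 6. keep jot(p=/pli/ja/suzo, c=hugo) ~> created
% 7. keep strike(p=/pli/ja/suzo) ~> ok
% 8. keep strike(p=/pli/ja) ~> ok
% 9. keep jot(p=/pli/pleji, c=hoza) ~> created
% 10. bin bind(k=drasmi, v=2249-03-22) ~> veci
% 11. bin recall(k=drasmi) ~> 2249-03-22
% 12. bin bind(k=drasmi, v=-807) ~> 2249-03-22
% 13. keep newfold(p=/flastipa) ~> ok


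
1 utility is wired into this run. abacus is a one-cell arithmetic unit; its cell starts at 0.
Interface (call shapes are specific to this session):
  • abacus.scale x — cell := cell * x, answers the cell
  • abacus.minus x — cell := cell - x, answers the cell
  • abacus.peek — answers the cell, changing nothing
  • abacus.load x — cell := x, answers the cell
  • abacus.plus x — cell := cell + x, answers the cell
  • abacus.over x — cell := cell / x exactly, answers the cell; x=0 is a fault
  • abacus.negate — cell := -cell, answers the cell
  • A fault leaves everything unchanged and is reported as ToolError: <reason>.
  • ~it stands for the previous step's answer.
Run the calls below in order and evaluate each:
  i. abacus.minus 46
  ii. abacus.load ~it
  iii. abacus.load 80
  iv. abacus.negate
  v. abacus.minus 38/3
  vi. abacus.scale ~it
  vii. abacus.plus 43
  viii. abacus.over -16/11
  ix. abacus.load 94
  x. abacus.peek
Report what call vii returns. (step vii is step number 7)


Then abacus.minus(x='46'), yielding -46.
I use abacus.load(x='~it'), and observe -46.
Now I run abacus.load(x='80'), — result: 80.
I call abacus.negate, → -80.
Invoking abacus.minus(x='38/3'), → -278/3.
I use abacus.scale(x='~it'), which returns 77284/9.
Calling abacus.plus(x='43'), which returns 77671/9.
Then abacus.over(x='-16/11'), and observe -854381/144.
I use abacus.load(x='94'), which returns 94.
I call abacus.peek, which returns 94.

Answer: 77671/9


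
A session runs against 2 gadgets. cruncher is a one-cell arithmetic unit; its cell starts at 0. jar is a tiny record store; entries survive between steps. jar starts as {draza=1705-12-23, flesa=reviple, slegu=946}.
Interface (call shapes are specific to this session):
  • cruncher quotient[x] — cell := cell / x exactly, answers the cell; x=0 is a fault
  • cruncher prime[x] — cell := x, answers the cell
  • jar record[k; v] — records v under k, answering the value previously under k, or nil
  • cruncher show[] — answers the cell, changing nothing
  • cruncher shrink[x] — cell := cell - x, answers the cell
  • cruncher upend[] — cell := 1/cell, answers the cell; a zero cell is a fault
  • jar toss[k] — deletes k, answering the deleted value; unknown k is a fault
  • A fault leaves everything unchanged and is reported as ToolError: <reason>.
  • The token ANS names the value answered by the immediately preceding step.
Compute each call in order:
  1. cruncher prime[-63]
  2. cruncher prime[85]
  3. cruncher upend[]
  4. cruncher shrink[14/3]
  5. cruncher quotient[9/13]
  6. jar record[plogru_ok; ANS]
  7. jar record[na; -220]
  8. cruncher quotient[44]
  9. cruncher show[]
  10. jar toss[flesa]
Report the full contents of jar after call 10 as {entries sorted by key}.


Do: cruncher prime[-63]
See: -63
Do: cruncher prime[85]
See: 85
Do: cruncher upend[]
See: 1/85
Do: cruncher shrink[14/3]
See: -1187/255
Do: cruncher quotient[9/13]
See: -15431/2295
Do: jar record[plogru_ok; ANS]
See: nil
Do: jar record[na; -220]
See: nil
Do: cruncher quotient[44]
See: -15431/100980
Do: cruncher show[]
See: -15431/100980
Do: jar toss[flesa]
See: reviple

Answer: {draza=1705-12-23, na=-220, plogru_ok=-15431/2295, slegu=946}


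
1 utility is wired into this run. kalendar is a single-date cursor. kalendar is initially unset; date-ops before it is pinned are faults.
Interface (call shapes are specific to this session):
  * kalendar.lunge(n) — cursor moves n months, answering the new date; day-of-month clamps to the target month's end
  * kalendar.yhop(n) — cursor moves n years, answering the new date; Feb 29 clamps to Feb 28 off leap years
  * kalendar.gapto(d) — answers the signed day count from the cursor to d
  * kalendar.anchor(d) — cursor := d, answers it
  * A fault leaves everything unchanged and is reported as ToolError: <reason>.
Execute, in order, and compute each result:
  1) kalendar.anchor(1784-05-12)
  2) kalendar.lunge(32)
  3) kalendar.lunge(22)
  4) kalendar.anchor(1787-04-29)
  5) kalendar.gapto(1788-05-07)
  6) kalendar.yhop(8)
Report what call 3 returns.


Answer: 1788-11-12

Derivation:
-> kalendar.anchor(d='1784-05-12')
<- 1784-05-12
-> kalendar.lunge(n='32')
<- 1787-01-12
-> kalendar.lunge(n='22')
<- 1788-11-12
-> kalendar.anchor(d='1787-04-29')
<- 1787-04-29
-> kalendar.gapto(d='1788-05-07')
<- 374
-> kalendar.yhop(n='8')
<- 1795-04-29


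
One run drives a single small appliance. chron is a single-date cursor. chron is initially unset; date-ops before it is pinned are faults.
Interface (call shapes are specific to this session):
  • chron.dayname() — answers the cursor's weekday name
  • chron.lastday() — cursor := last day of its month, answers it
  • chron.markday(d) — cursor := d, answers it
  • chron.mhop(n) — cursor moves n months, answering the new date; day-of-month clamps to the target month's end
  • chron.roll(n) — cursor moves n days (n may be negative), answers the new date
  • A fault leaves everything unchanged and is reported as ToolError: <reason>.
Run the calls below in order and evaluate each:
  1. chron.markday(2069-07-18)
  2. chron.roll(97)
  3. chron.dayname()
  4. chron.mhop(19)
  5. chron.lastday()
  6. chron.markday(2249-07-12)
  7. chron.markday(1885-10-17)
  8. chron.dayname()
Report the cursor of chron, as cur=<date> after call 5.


# 1. chron.markday(2069-07-18) ~> 2069-07-18
# 2. chron.roll(97) ~> 2069-10-23
# 3. chron.dayname() ~> Wednesday
# 4. chron.mhop(19) ~> 2071-05-23
# 5. chron.lastday() ~> 2071-05-31
# 6. chron.markday(2249-07-12) ~> 2249-07-12
# 7. chron.markday(1885-10-17) ~> 1885-10-17
# 8. chron.dayname() ~> Saturday

Answer: cur=2071-05-31


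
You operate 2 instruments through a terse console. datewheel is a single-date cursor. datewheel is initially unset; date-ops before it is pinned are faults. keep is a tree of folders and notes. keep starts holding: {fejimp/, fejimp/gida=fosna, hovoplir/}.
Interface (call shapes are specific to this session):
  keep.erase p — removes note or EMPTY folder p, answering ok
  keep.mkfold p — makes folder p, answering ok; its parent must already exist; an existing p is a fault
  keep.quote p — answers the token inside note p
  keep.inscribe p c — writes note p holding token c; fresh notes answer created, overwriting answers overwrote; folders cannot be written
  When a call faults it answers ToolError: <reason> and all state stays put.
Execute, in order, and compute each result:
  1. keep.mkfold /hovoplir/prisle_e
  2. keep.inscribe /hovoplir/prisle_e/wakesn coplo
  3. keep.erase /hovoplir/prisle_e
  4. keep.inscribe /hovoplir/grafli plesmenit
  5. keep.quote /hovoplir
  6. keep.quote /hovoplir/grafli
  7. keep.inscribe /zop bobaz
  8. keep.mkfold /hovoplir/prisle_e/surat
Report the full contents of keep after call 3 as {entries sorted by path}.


Now I run keep.mkfold with p→/hovoplir/prisle_e, and see ok.
I call keep.inscribe with p→/hovoplir/prisle_e/wakesn, c→coplo, giving created.
I call keep.erase with p→/hovoplir/prisle_e, — result: ToolError: not empty.
Next I call keep.inscribe with p→/hovoplir/grafli, c→plesmenit, and see created.
I use keep.quote with p→/hovoplir, and observe ToolError: is a directory.
I try keep.quote with p→/hovoplir/grafli, — result: plesmenit.
I use keep.inscribe with p→/zop, c→bobaz, which returns created.
Invoking keep.mkfold with p→/hovoplir/prisle_e/surat, which returns ok.

Answer: {fejimp/, fejimp/gida=fosna, hovoplir/, hovoplir/prisle_e/, hovoplir/prisle_e/wakesn=coplo}


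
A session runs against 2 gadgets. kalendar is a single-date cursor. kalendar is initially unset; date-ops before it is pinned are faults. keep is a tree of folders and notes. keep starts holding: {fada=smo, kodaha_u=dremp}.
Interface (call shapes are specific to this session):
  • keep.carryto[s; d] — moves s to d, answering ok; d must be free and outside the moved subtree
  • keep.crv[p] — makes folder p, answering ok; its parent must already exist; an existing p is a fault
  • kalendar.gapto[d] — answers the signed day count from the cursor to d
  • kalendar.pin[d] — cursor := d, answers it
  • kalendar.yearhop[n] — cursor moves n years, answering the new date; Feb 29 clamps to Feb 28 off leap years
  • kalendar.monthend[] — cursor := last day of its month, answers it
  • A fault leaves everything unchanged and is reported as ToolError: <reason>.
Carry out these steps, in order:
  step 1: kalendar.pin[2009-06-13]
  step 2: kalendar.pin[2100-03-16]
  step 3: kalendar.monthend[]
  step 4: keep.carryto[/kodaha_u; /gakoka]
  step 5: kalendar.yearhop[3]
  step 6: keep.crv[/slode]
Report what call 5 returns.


Answer: 2103-03-31

Derivation:
>>> pin d=2009-06-13
= 2009-06-13
>>> pin d=2100-03-16
= 2100-03-16
>>> monthend
= 2100-03-31
>>> carryto s=/kodaha_u d=/gakoka
= ok
>>> yearhop n=3
= 2103-03-31
>>> crv p=/slode
= ok


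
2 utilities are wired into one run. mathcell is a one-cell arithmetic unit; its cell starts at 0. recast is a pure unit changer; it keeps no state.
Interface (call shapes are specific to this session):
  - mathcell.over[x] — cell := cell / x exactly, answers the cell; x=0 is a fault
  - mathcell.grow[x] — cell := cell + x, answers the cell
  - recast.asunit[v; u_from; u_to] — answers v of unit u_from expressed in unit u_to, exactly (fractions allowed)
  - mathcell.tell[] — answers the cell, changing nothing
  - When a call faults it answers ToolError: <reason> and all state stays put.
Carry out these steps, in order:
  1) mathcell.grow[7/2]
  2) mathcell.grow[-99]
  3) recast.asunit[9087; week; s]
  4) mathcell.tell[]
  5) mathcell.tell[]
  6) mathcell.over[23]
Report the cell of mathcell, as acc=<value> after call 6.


>>> mathcell.grow x→7/2
[out] 7/2
>>> mathcell.grow x→-99
[out] -191/2
>>> recast.asunit v→9087 u_from→week u_to→s
[out] 5495817600
>>> mathcell.tell
[out] -191/2
>>> mathcell.tell
[out] -191/2
>>> mathcell.over x→23
[out] -191/46

Answer: acc=-191/46


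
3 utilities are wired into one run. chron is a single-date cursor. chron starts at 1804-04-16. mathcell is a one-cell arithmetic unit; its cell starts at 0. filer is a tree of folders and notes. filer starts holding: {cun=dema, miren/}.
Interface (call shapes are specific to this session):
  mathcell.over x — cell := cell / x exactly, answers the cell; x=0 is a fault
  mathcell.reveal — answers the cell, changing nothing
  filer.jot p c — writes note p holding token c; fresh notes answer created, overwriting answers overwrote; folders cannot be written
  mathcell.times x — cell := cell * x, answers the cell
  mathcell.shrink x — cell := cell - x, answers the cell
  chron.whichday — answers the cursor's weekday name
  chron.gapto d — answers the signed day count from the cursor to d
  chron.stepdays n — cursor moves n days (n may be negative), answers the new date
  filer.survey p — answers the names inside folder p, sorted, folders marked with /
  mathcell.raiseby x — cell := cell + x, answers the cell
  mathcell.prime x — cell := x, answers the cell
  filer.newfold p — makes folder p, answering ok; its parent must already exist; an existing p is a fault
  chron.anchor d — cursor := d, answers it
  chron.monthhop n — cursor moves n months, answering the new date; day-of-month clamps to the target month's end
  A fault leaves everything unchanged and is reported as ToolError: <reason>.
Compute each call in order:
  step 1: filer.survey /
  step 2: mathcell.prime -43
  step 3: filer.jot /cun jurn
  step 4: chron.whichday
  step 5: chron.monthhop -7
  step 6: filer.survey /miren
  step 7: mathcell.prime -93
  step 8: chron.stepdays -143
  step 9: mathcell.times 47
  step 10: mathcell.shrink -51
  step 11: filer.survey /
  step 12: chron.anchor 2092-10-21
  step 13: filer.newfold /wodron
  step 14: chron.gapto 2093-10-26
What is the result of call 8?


Step: filer.survey[/]
Result: [cun, miren/]
Step: mathcell.prime[-43]
Result: -43
Step: filer.jot[/cun; jurn]
Result: overwrote
Step: chron.whichday[]
Result: Monday
Step: chron.monthhop[-7]
Result: 1803-09-16
Step: filer.survey[/miren]
Result: []
Step: mathcell.prime[-93]
Result: -93
Step: chron.stepdays[-143]
Result: 1803-04-26
Step: mathcell.times[47]
Result: -4371
Step: mathcell.shrink[-51]
Result: -4320
Step: filer.survey[/]
Result: [cun, miren/]
Step: chron.anchor[2092-10-21]
Result: 2092-10-21
Step: filer.newfold[/wodron]
Result: ok
Step: chron.gapto[2093-10-26]
Result: 370

Answer: 1803-04-26


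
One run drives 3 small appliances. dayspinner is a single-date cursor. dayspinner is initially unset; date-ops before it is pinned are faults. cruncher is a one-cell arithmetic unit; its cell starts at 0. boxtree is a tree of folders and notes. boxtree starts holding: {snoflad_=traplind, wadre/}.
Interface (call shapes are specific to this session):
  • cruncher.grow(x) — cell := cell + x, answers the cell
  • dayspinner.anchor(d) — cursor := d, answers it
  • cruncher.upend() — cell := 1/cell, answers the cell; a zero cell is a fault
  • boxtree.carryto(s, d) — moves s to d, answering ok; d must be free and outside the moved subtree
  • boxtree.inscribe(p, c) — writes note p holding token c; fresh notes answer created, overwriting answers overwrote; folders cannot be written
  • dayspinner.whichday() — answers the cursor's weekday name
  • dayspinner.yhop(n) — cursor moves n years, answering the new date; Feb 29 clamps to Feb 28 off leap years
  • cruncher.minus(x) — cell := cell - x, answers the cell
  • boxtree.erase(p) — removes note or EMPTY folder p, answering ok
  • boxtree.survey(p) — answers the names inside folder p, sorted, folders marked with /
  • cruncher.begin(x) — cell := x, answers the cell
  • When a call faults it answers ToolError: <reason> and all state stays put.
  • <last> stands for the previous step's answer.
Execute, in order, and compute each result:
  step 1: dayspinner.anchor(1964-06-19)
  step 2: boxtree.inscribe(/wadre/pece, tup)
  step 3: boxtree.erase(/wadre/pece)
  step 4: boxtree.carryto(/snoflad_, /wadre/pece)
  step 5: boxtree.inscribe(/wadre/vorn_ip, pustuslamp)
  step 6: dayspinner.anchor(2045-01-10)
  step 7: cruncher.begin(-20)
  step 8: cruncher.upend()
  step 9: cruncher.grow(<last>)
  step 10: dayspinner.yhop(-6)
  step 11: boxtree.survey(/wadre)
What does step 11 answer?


// 1. dayspinner.anchor(d=1964-06-19) : 1964-06-19
// 2. boxtree.inscribe(p=/wadre/pece, c=tup) : created
// 3. boxtree.erase(p=/wadre/pece) : ok
// 4. boxtree.carryto(s=/snoflad_, d=/wadre/pece) : ok
// 5. boxtree.inscribe(p=/wadre/vorn_ip, c=pustuslamp) : created
// 6. dayspinner.anchor(d=2045-01-10) : 2045-01-10
// 7. cruncher.begin(x=-20) : -20
// 8. cruncher.upend() : -1/20
// 9. cruncher.grow(x=<last>) : -1/10
// 10. dayspinner.yhop(n=-6) : 2039-01-10
// 11. boxtree.survey(p=/wadre) : [pece, vorn_ip]

Answer: [pece, vorn_ip]


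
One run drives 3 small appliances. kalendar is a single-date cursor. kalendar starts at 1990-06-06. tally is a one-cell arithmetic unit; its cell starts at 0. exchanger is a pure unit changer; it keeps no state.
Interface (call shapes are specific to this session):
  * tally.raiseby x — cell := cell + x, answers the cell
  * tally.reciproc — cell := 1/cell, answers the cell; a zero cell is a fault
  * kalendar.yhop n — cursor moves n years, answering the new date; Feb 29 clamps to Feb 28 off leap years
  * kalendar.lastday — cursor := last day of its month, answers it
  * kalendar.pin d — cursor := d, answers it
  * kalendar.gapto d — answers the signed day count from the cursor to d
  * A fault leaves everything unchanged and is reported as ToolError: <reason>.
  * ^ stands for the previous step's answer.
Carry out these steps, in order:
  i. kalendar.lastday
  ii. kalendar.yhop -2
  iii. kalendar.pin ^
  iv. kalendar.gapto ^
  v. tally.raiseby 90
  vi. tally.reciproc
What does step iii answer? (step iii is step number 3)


Answer: 1988-06-30

Derivation:
I run lastday, giving 1990-06-30.
Using yhop on n→-2, yielding 1988-06-30.
Using pin on d→^, which returns 1988-06-30.
I call gapto on d→^, and observe 0.
Calling raiseby on x→90, giving 90.
Now I run reciproc(), — result: 1/90.


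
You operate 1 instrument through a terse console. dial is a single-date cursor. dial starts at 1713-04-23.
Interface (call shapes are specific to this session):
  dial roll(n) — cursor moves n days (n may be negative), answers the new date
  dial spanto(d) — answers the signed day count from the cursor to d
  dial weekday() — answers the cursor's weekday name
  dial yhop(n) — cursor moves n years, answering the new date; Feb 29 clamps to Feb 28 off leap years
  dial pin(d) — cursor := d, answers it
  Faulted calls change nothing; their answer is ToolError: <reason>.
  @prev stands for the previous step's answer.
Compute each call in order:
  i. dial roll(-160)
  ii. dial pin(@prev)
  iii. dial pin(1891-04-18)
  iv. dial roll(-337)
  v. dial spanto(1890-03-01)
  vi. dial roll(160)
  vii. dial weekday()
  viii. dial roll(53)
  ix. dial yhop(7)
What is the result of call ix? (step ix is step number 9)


·→ dial roll(n='-160')
·← 1712-11-14
·→ dial pin(d='@prev')
·← 1712-11-14
·→ dial pin(d='1891-04-18')
·← 1891-04-18
·→ dial roll(n='-337')
·← 1890-05-16
·→ dial spanto(d='1890-03-01')
·← -76
·→ dial roll(n='160')
·← 1890-10-23
·→ dial weekday()
·← Thursday
·→ dial roll(n='53')
·← 1890-12-15
·→ dial yhop(n='7')
·← 1897-12-15

Answer: 1897-12-15


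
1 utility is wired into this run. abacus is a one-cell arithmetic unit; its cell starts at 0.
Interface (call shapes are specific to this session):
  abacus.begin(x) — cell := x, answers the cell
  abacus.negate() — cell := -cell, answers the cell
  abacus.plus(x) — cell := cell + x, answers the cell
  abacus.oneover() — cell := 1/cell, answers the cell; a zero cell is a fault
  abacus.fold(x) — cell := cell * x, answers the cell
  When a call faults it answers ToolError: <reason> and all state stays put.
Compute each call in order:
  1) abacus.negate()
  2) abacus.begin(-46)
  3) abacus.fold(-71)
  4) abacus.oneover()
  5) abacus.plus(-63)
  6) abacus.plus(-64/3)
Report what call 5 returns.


~$ abacus.negate
= 0
~$ abacus.begin x='-46'
= -46
~$ abacus.fold x='-71'
= 3266
~$ abacus.oneover
= 1/3266
~$ abacus.plus x='-63'
= -205757/3266
~$ abacus.plus x='-64/3'
= -826295/9798

Answer: -205757/3266


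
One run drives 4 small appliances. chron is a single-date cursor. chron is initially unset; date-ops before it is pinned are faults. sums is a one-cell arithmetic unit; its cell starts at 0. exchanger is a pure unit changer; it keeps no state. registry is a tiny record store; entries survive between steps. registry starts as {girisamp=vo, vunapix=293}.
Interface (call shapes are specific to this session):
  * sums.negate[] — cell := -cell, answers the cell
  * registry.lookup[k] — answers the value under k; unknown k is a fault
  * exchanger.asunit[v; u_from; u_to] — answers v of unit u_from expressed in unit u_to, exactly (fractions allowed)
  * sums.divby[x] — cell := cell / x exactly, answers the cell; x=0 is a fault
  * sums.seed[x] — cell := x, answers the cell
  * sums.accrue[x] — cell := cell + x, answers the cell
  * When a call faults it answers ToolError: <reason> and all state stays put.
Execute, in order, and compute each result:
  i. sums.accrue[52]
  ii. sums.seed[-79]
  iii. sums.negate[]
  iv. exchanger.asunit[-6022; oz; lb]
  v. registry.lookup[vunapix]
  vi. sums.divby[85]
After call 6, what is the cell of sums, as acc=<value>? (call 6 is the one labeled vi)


I invoke sums.accrue on x='52', and get 52.
Invoking sums.seed on x='-79', which returns -79.
I call sums.negate, — result: 79.
Then exchanger.asunit on v='-6022', u_from='oz', u_to='lb', giving -3011/8.
Using registry.lookup on k='vunapix': 293.
I use sums.divby on x='85', which returns 79/85.

Answer: acc=79/85


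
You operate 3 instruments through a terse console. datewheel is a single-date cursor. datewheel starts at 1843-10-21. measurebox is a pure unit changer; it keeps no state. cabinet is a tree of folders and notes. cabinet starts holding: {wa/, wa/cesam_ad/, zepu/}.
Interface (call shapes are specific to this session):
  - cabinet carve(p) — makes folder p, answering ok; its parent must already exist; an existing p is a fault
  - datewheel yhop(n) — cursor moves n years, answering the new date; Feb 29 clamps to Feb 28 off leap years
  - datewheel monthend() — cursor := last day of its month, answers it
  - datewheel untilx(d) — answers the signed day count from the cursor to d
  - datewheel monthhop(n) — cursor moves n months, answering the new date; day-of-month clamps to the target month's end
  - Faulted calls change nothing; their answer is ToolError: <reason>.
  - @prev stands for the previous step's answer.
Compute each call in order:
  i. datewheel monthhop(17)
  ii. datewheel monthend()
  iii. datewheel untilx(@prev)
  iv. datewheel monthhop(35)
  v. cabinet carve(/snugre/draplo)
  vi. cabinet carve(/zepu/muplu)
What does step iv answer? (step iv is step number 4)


// datewheel monthhop(n=17) : 1845-03-21
// datewheel monthend() : 1845-03-31
// datewheel untilx(d=@prev) : 0
// datewheel monthhop(n=35) : 1848-02-29
// cabinet carve(p=/snugre/draplo) : ToolError: no parent
// cabinet carve(p=/zepu/muplu) : ok

Answer: 1848-02-29


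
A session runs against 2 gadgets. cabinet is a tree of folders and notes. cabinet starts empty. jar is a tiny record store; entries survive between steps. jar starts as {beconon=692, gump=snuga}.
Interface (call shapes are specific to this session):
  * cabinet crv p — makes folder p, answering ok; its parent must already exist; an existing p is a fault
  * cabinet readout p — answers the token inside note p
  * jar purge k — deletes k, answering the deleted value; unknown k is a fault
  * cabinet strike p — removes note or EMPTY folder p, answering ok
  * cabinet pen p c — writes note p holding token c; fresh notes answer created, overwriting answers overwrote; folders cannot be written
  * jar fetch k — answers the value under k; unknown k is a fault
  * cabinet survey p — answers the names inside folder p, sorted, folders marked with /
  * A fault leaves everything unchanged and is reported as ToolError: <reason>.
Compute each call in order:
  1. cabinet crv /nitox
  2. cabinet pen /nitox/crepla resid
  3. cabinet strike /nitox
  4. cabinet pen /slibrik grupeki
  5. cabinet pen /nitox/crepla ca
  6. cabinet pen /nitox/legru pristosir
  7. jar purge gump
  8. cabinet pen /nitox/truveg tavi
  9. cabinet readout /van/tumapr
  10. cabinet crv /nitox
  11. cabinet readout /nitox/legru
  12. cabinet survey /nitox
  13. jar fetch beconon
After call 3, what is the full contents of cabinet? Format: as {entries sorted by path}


Answer: {nitox/, nitox/crepla=resid}

Derivation:
Step: cabinet crv[/nitox]
Result: ok
Step: cabinet pen[/nitox/crepla; resid]
Result: created
Step: cabinet strike[/nitox]
Result: ToolError: not empty
Step: cabinet pen[/slibrik; grupeki]
Result: created
Step: cabinet pen[/nitox/crepla; ca]
Result: overwrote
Step: cabinet pen[/nitox/legru; pristosir]
Result: created
Step: jar purge[gump]
Result: snuga
Step: cabinet pen[/nitox/truveg; tavi]
Result: created
Step: cabinet readout[/van/tumapr]
Result: ToolError: not found
Step: cabinet crv[/nitox]
Result: ToolError: exists
Step: cabinet readout[/nitox/legru]
Result: pristosir
Step: cabinet survey[/nitox]
Result: [crepla, legru, truveg]
Step: jar fetch[beconon]
Result: 692


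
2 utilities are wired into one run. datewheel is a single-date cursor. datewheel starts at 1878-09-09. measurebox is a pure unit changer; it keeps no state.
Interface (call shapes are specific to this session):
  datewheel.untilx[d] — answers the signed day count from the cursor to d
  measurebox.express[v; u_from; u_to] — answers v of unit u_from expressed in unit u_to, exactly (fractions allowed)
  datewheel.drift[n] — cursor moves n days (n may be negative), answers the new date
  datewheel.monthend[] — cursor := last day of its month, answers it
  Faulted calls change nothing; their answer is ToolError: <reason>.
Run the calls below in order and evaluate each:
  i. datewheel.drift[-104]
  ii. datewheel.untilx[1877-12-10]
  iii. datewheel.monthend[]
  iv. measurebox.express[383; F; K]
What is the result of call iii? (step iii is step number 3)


Answer: 1878-05-31

Derivation:
# 1. datewheel.drift(n=-104) -> 1878-05-28
# 2. datewheel.untilx(d=1877-12-10) -> -169
# 3. datewheel.monthend() -> 1878-05-31
# 4. measurebox.express(v=383, u_from=F, u_to=K) -> 9363/20


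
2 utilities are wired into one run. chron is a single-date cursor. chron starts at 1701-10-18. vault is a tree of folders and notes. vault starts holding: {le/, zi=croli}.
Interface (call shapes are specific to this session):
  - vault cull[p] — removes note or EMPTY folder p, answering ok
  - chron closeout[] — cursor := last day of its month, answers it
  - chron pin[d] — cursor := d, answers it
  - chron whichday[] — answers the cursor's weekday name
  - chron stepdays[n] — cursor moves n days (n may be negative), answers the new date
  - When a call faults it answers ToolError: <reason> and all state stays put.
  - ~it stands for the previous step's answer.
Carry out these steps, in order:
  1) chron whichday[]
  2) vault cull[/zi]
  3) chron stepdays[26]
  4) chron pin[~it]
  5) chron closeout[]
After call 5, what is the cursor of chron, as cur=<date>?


Answer: cur=1701-11-30

Derivation:
Do: chron whichday[]
See: Tuesday
Do: vault cull[p=/zi]
See: ok
Do: chron stepdays[n=26]
See: 1701-11-13
Do: chron pin[d=~it]
See: 1701-11-13
Do: chron closeout[]
See: 1701-11-30


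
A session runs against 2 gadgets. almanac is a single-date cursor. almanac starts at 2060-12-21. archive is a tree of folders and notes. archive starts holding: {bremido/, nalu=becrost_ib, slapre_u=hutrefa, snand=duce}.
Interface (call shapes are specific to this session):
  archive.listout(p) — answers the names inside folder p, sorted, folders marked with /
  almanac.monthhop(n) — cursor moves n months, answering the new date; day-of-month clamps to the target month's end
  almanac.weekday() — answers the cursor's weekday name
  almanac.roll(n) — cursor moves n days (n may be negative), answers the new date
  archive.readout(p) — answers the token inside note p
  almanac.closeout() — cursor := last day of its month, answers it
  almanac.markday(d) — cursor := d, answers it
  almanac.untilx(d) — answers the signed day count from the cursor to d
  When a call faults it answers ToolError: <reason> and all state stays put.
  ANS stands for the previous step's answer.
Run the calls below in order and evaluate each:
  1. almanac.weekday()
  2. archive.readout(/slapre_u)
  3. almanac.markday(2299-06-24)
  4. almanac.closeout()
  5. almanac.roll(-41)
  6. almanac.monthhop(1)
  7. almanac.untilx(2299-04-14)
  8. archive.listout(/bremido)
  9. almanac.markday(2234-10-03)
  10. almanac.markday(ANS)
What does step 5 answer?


Answer: 2299-05-20

Derivation:
[in] almanac.weekday
= Tuesday
[in] archive.readout p→/slapre_u
= hutrefa
[in] almanac.markday d→2299-06-24
= 2299-06-24
[in] almanac.closeout
= 2299-06-30
[in] almanac.roll n→-41
= 2299-05-20
[in] almanac.monthhop n→1
= 2299-06-20
[in] almanac.untilx d→2299-04-14
= -67
[in] archive.listout p→/bremido
= []
[in] almanac.markday d→2234-10-03
= 2234-10-03
[in] almanac.markday d→ANS
= 2234-10-03


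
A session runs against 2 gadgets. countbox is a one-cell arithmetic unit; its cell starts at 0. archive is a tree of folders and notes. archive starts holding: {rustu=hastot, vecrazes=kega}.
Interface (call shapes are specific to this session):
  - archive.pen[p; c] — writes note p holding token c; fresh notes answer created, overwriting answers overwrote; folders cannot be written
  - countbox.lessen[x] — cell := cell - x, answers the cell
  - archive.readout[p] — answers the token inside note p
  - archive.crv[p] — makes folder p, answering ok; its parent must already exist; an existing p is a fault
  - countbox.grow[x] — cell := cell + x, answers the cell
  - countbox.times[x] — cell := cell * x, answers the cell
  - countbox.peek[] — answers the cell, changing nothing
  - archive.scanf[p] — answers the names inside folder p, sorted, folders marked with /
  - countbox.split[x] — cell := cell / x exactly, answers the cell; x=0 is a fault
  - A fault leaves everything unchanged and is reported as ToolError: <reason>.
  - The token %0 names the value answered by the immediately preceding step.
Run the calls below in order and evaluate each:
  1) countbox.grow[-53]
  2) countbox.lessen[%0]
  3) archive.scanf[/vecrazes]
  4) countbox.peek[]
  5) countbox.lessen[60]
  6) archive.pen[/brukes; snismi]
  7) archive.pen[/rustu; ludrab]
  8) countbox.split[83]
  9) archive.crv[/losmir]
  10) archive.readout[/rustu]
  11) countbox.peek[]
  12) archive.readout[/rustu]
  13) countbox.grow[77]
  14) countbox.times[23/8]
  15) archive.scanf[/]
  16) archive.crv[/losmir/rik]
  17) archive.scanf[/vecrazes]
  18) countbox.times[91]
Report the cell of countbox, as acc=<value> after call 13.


Answer: acc=6331/83

Derivation:
Step: countbox.grow[x='-53']
Result: -53
Step: countbox.lessen[x='%0']
Result: 0
Step: archive.scanf[p='/vecrazes']
Result: ToolError: not a directory
Step: countbox.peek[]
Result: 0
Step: countbox.lessen[x='60']
Result: -60
Step: archive.pen[p='/brukes'; c='snismi']
Result: created
Step: archive.pen[p='/rustu'; c='ludrab']
Result: overwrote
Step: countbox.split[x='83']
Result: -60/83
Step: archive.crv[p='/losmir']
Result: ok
Step: archive.readout[p='/rustu']
Result: ludrab
Step: countbox.peek[]
Result: -60/83
Step: archive.readout[p='/rustu']
Result: ludrab
Step: countbox.grow[x='77']
Result: 6331/83
Step: countbox.times[x='23/8']
Result: 145613/664
Step: archive.scanf[p='/']
Result: [brukes, losmir/, rustu, vecrazes]
Step: archive.crv[p='/losmir/rik']
Result: ok
Step: archive.scanf[p='/vecrazes']
Result: ToolError: not a directory
Step: countbox.times[x='91']
Result: 13250783/664


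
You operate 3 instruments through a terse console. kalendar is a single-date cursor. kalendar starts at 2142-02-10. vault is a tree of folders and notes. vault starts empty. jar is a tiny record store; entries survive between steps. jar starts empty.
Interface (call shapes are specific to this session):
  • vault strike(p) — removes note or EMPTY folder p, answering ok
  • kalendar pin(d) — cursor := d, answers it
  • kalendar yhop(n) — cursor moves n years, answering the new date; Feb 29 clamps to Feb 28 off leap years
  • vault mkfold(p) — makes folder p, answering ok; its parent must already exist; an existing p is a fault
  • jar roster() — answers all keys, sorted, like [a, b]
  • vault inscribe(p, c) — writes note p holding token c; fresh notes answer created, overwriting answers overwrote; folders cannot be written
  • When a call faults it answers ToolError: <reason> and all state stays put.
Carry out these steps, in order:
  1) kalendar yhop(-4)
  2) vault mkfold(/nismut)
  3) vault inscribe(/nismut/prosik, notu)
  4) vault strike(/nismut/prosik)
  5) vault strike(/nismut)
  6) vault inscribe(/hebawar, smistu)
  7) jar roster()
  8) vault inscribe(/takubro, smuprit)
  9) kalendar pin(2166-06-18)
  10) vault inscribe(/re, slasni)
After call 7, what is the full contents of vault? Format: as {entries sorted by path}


Answer: {hebawar=smistu}

Derivation:
→ kalendar yhop(n→-4)
← 2138-02-10
→ vault mkfold(p→/nismut)
← ok
→ vault inscribe(p→/nismut/prosik, c→notu)
← created
→ vault strike(p→/nismut/prosik)
← ok
→ vault strike(p→/nismut)
← ok
→ vault inscribe(p→/hebawar, c→smistu)
← created
→ jar roster()
← []
→ vault inscribe(p→/takubro, c→smuprit)
← created
→ kalendar pin(d→2166-06-18)
← 2166-06-18
→ vault inscribe(p→/re, c→slasni)
← created
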